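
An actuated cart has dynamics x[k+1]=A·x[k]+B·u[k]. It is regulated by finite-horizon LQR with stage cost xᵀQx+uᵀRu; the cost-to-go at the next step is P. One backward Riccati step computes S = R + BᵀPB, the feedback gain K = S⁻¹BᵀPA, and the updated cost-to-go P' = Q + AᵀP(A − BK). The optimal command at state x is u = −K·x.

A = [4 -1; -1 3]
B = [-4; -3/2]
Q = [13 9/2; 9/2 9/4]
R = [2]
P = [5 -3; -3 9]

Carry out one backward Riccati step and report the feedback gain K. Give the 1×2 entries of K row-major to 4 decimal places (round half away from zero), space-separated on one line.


BᵀP = [-15.5000 -1.5000]
S = R + BᵀPB = [2] + [64.2500] = [66.2500]
BᵀPA = [-60.5000 11.0000]
K = S⁻¹·BᵀPA = [-0.9132 0.1660]
A−BK = [0.3472 -0.3358; -2.3698 3.2491]
AᵀP(A−BK) = [57.7509 -75.9547; -75.9547 102.1736]
P' = Q + AᵀP(A−BK) = [70.7509 -71.4547; -71.4547 104.4236]
tr(P') = 175.1745

-0.9132 0.1660


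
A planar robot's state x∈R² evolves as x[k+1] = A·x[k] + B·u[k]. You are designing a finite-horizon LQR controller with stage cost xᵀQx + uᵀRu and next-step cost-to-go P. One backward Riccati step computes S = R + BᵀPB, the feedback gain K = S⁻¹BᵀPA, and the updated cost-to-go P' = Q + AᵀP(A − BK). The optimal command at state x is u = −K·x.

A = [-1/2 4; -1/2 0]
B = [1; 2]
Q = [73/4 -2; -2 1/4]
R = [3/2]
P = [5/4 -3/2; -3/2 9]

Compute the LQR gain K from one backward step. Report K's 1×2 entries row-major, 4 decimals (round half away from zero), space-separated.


-0.2252 -0.2137

BᵀP = [-1.7500 16.5000]
S = R + BᵀPB = [3/2] + [31.2500] = [32.7500]
BᵀPA = [-7.3750 -7.0000]
K = S⁻¹·BᵀPA = [-0.2252 -0.2137]
A−BK = [-0.2748 4.2137; -0.0496 0.4275]
AᵀP(A−BK) = [0.1517 -1.0763; -1.0763 18.5038]
P' = Q + AᵀP(A−BK) = [18.4017 -3.0763; -3.0763 18.7538]
tr(P') = 37.1555


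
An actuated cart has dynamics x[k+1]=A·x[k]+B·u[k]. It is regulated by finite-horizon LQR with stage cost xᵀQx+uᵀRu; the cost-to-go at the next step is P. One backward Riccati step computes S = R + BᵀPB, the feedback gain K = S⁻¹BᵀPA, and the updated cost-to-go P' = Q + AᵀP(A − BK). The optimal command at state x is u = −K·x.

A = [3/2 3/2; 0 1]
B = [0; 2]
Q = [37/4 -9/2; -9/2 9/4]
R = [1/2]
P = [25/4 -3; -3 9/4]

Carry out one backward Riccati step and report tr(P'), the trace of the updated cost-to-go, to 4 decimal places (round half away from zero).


22.2171

BᵀP = [-6.0000 4.5000]
S = R + BᵀPB = [1/2] + [9.0000] = [9.5000]
BᵀPA = [-9.0000 -4.5000]
K = S⁻¹·BᵀPA = [-0.9474 -0.4737]
A−BK = [1.5000 1.5000; 1.8947 1.9474]
AᵀP(A−BK) = [5.5362 5.2993; 5.2993 5.1809]
P' = Q + AᵀP(A−BK) = [14.7862 0.7993; 0.7993 7.4309]
tr(P') = 22.2171


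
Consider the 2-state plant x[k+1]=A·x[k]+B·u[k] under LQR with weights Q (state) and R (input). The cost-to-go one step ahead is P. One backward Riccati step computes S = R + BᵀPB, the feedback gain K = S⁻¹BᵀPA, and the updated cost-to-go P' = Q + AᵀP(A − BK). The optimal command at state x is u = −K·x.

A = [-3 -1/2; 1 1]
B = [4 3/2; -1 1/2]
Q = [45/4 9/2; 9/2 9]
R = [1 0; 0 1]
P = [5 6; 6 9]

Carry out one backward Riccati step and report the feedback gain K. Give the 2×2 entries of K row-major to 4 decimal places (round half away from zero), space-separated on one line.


-0.6953 -0.2697 0.0773 0.6781

BᵀP = [14.0000 15.0000; 10.5000 13.5000]
S = R + BᵀPB = [1 0; 0 1] + [41.0000 28.5000; 28.5000 22.5000] = [42.0000 28.5000; 28.5000 23.5000]
BᵀPA = [-27.0000 8.0000; -18.0000 8.2500]
K = S⁻¹·BᵀPA = [-0.6953 -0.2697; 0.0773 0.6781]
A−BK = [-0.3348 -0.4385; 0.2661 0.3913]
AᵀP(A−BK) = [0.6180 0.4249; 0.4249 0.8129]
P' = Q + AᵀP(A−BK) = [11.8680 4.9249; 4.9249 9.8129]
tr(P') = 21.6810


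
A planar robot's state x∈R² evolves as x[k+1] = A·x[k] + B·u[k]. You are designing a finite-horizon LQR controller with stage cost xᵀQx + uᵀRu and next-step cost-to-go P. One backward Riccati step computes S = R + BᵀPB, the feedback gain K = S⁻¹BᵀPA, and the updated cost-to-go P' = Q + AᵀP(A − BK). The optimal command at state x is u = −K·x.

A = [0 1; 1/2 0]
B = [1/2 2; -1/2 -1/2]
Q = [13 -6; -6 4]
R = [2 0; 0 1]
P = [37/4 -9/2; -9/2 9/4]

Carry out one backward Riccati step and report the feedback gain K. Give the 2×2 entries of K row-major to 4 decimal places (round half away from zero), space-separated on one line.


BᵀP = [6.8750 -3.3750; 20.7500 -10.1250]
S = R + BᵀPB = [2 0; 0 1] + [5.1250 15.4375; 15.4375 46.5625] = [7.1250 15.4375; 15.4375 47.5625]
BᵀPA = [-1.6875 6.8750; -5.0625 20.7500]
K = S⁻¹·BᵀPA = [-0.0210 0.0663; -0.0996 0.4148]
A−BK = [0.2097 0.1373; 0.4397 0.2405]
AᵀP(A−BK) = [0.0227 -0.0385; -0.0385 0.1882]
P' = Q + AᵀP(A−BK) = [13.0227 -6.0385; -6.0385 4.1882]
tr(P') = 17.2109

-0.0210 0.0663 -0.0996 0.4148


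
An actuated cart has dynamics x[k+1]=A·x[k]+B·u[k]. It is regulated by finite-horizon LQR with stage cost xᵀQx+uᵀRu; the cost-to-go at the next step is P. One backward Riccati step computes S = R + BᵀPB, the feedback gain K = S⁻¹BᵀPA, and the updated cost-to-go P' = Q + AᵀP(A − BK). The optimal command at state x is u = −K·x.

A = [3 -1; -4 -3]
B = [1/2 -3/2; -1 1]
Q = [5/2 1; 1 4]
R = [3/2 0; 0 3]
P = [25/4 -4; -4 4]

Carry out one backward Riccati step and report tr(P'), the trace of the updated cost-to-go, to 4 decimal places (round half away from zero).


BᵀP = [7.1250 -6.0000; -13.3750 10.0000]
S = R + BᵀPB = [3/2 0; 0 3] + [9.5625 -16.6875; -16.6875 30.0625] = [11.0625 -16.6875; -16.6875 33.0625]
BᵀPA = [45.3750 10.8750; -80.1250 -16.6250]
K = S⁻¹·BᵀPA = [1.8690 0.9409; -1.4801 -0.0279]
A−BK = [-0.1547 -1.5124; -0.6509 -2.0311]
AᵀP(A−BK) = [12.8507 4.3179; 4.3179 7.5532]
P' = Q + AᵀP(A−BK) = [15.3507 5.3179; 5.3179 11.5532]
tr(P') = 26.9039

26.9039


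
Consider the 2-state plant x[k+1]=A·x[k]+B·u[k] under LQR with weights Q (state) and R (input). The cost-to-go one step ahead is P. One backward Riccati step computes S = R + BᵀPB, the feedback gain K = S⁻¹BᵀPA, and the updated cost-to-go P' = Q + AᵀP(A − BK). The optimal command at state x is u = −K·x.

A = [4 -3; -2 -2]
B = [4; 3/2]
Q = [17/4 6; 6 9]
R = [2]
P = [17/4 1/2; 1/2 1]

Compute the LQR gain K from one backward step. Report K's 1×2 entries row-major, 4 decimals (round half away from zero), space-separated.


0.8179 -0.7700

BᵀP = [17.7500 3.5000]
S = R + BᵀPB = [2] + [76.2500] = [78.2500]
BᵀPA = [64.0000 -60.2500]
K = S⁻¹·BᵀPA = [0.8179 -0.7700]
A−BK = [0.7284 0.0799; -3.2268 -0.8450]
AᵀP(A−BK) = [11.6550 1.2780; 1.2780 1.8594]
P' = Q + AᵀP(A−BK) = [15.9050 7.2780; 7.2780 10.8594]
tr(P') = 26.7644


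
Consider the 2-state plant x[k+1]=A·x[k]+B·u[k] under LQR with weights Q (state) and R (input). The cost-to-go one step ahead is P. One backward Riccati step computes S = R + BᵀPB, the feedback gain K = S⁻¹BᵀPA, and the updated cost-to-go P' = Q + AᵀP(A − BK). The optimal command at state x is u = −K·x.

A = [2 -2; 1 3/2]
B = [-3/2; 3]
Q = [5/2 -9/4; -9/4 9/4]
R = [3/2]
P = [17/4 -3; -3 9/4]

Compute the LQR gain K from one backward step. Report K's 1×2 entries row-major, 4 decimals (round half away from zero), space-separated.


BᵀP = [-15.3750 11.2500]
S = R + BᵀPB = [3/2] + [56.8125] = [58.3125]
BᵀPA = [-19.5000 47.6250]
K = S⁻¹·BᵀPA = [-0.3344 0.8167]
A−BK = [1.4984 -0.7749; 2.0032 -0.9502]
AᵀP(A−BK) = [0.7291 -0.6990; -0.6990 1.1662]
P' = Q + AᵀP(A−BK) = [3.2291 -2.9490; -2.9490 3.4162]
tr(P') = 6.6453

-0.3344 0.8167


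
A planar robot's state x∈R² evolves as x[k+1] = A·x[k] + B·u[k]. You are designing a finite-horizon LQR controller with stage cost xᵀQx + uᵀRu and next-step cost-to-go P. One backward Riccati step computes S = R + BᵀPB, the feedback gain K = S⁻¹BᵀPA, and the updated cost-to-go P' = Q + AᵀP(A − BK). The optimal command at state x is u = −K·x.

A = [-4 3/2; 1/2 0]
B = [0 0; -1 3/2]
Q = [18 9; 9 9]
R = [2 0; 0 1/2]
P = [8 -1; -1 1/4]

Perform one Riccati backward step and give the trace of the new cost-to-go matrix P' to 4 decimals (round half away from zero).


BᵀP = [1.0000 -0.2500; -1.5000 0.3750]
S = R + BᵀPB = [2 0; 0 1/2] + [0.2500 -0.3750; -0.3750 0.5625] = [2.2500 -0.3750; -0.3750 1.0625]
BᵀPA = [-4.1250 1.5000; 6.1875 -2.2500]
K = S⁻¹·BᵀPA = [-0.9167 0.3333; 5.5000 -2.0000]
A−BK = [-4.0000 1.5000; -8.6667 3.3333]
AᵀP(A−BK) = [94.2500 -35.0000; -35.0000 13.0000]
P' = Q + AᵀP(A−BK) = [112.2500 -26.0000; -26.0000 22.0000]
tr(P') = 134.2500

134.2500


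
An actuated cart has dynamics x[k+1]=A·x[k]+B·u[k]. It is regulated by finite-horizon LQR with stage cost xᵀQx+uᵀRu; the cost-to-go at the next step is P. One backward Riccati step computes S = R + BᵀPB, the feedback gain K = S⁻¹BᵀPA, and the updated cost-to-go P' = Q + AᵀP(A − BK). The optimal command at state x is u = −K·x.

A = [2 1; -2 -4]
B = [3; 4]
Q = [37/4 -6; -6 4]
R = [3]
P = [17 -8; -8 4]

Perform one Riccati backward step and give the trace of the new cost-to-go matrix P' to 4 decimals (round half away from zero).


109.2143

BᵀP = [19.0000 -8.0000]
S = R + BᵀPB = [3] + [25.0000] = [28.0000]
BᵀPA = [54.0000 51.0000]
K = S⁻¹·BᵀPA = [1.9286 1.8214]
A−BK = [-3.7857 -4.4643; -9.7143 -11.2857]
AᵀP(A−BK) = [43.8571 47.6429; 47.6429 52.1071]
P' = Q + AᵀP(A−BK) = [53.1071 41.6429; 41.6429 56.1071]
tr(P') = 109.2143


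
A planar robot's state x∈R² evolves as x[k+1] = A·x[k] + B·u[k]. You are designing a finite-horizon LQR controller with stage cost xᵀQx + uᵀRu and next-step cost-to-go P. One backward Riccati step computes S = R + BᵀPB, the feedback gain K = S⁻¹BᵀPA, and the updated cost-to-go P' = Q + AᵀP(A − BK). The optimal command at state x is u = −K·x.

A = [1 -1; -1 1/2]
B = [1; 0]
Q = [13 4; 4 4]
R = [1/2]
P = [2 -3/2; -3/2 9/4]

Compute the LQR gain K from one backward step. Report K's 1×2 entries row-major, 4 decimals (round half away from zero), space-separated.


BᵀP = [2.0000 -1.5000]
S = R + BᵀPB = [1/2] + [2.0000] = [2.5000]
BᵀPA = [3.5000 -2.7500]
K = S⁻¹·BᵀPA = [1.4000 -1.1000]
A−BK = [-0.4000 0.1000; -1.0000 0.5000]
AᵀP(A−BK) = [2.3500 -1.5250; -1.5250 1.0375]
P' = Q + AᵀP(A−BK) = [15.3500 2.4750; 2.4750 5.0375]
tr(P') = 20.3875

1.4000 -1.1000


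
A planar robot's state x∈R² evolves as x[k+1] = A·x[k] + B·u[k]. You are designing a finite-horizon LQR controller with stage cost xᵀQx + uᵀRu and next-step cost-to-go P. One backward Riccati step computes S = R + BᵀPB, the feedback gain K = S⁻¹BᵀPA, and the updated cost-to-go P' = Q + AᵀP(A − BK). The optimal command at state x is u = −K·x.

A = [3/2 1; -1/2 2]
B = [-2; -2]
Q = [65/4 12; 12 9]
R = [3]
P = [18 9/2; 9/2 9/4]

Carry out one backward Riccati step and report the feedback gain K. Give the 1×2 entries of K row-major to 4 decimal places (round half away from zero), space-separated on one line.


BᵀP = [-45.0000 -13.5000]
S = R + BᵀPB = [3] + [117.0000] = [120.0000]
BᵀPA = [-60.7500 -72.0000]
K = S⁻¹·BᵀPA = [-0.5063 -0.6000]
A−BK = [0.4875 -0.2000; -1.5125 0.8000]
AᵀP(A−BK) = [3.5578 -0.4500; -0.4500 1.8000]
P' = Q + AᵀP(A−BK) = [19.8078 11.5500; 11.5500 10.8000]
tr(P') = 30.6078

-0.5063 -0.6000


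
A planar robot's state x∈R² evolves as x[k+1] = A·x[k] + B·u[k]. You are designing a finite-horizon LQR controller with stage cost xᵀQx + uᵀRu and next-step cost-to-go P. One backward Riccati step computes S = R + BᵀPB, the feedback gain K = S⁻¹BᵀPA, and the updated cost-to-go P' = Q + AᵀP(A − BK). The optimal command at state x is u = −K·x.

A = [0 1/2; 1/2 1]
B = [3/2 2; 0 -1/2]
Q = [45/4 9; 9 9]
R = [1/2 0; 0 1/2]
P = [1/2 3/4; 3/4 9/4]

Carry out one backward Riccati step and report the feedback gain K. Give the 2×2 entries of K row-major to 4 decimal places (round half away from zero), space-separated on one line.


0.4235 1.0235 -0.1341 -0.1741

BᵀP = [0.7500 1.1250; 0.6250 0.3750]
S = R + BᵀPB = [1/2 0; 0 1/2] + [1.1250 0.9375; 0.9375 1.0625] = [1.6250 0.9375; 0.9375 1.5625]
BᵀPA = [0.5625 1.5000; 0.1875 0.6875]
K = S⁻¹·BᵀPA = [0.4235 1.0235; -0.1341 -0.1741]
A−BK = [-0.3671 -0.6871; 0.4329 0.9129]
AᵀP(A−BK) = [0.3494 0.7694; 0.7694 1.7094]
P' = Q + AᵀP(A−BK) = [11.5994 9.7694; 9.7694 10.7094]
tr(P') = 22.3088


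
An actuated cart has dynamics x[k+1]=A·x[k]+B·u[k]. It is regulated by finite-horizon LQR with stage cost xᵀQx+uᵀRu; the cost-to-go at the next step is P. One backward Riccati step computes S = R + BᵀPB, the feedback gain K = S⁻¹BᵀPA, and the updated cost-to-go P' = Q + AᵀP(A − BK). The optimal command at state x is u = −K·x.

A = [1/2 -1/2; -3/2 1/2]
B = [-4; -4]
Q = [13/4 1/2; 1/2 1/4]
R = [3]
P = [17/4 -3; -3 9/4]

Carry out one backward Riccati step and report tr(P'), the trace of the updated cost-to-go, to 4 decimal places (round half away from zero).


11.3409

BᵀP = [-5.0000 3.0000]
S = R + BᵀPB = [3] + [8.0000] = [11.0000]
BᵀPA = [-7.0000 4.0000]
K = S⁻¹·BᵀPA = [-0.6364 0.3636]
A−BK = [-2.0455 0.9545; -4.0455 1.9545]
AᵀP(A−BK) = [6.1705 -3.2045; -3.2045 1.6705]
P' = Q + AᵀP(A−BK) = [9.4205 -2.7045; -2.7045 1.9205]
tr(P') = 11.3409


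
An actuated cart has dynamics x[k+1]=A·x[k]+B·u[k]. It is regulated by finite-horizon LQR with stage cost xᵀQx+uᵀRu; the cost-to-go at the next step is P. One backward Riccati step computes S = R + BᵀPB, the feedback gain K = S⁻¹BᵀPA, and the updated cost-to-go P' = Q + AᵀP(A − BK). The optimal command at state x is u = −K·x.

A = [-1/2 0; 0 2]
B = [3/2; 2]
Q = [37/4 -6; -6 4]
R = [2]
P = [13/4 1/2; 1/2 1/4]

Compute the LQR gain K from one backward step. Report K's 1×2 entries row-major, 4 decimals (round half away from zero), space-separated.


-0.2207 0.1878

BᵀP = [5.8750 1.2500]
S = R + BᵀPB = [2] + [11.3125] = [13.3125]
BᵀPA = [-2.9375 2.5000]
K = S⁻¹·BᵀPA = [-0.2207 0.1878]
A−BK = [-0.1690 -0.2817; 0.4413 1.6244]
AᵀP(A−BK) = [0.1643 0.0516; 0.0516 0.5305]
P' = Q + AᵀP(A−BK) = [9.4143 -5.9484; -5.9484 4.5305]
tr(P') = 13.9448


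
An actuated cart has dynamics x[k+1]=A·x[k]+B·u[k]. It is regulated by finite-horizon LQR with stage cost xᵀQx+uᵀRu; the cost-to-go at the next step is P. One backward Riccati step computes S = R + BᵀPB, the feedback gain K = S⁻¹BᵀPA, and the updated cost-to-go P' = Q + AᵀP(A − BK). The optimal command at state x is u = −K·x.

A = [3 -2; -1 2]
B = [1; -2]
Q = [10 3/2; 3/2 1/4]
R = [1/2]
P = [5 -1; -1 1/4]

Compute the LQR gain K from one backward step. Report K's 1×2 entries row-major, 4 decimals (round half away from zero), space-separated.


2.1429 -1.6190

BᵀP = [7.0000 -1.5000]
S = R + BᵀPB = [1/2] + [10.0000] = [10.5000]
BᵀPA = [22.5000 -17.0000]
K = S⁻¹·BᵀPA = [2.1429 -1.6190]
A−BK = [0.8571 -0.3810; 3.2857 -1.2381]
AᵀP(A−BK) = [3.0357 -2.0714; -2.0714 1.4762]
P' = Q + AᵀP(A−BK) = [13.0357 -0.5714; -0.5714 1.7262]
tr(P') = 14.7619


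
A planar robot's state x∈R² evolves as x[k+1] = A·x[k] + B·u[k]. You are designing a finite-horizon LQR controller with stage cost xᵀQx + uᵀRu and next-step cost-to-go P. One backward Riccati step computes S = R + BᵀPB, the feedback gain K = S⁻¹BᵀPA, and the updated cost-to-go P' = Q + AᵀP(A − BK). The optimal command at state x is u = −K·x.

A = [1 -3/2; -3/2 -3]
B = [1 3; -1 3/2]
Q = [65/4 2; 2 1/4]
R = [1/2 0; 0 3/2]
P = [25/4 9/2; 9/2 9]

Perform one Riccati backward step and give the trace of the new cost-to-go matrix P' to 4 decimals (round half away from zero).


19.8682

BᵀP = [1.7500 -4.5000; 25.5000 27.0000]
S = R + BᵀPB = [1/2 0; 0 3/2] + [6.2500 -1.5000; -1.5000 117.0000] = [6.7500 -1.5000; -1.5000 118.5000]
BᵀPA = [8.5000 10.8750; -15.0000 -119.2500]
K = S⁻¹·BᵀPA = [1.2346 1.3914; -0.1110 -0.9887]
A−BK = [0.0983 0.0748; -0.0990 -0.1255]
AᵀP(A−BK) = [0.8416 1.0924; 1.0924 2.5266]
P' = Q + AᵀP(A−BK) = [17.0916 3.0924; 3.0924 2.7766]
tr(P') = 19.8682


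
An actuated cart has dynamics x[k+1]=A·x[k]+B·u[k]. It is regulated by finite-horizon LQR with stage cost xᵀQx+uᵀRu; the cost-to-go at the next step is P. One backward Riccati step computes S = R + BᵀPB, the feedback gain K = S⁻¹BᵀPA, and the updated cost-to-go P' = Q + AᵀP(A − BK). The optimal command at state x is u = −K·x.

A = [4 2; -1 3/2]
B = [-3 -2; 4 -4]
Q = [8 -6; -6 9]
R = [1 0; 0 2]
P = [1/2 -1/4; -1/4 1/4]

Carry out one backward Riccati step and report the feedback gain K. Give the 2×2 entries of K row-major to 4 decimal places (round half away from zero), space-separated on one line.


-0.7931 -0.1897 -0.2716 -0.2823

BᵀP = [-2.5000 1.7500; 0.0000 -0.5000]
S = R + BᵀPB = [1 0; 0 2] + [14.5000 -2.0000; -2.0000 2.0000] = [15.5000 -2.0000; -2.0000 4.0000]
BᵀPA = [-11.7500 -2.3750; 0.5000 -0.7500]
K = S⁻¹·BᵀPA = [-0.7931 -0.1897; -0.2716 -0.2823]
A−BK = [1.0776 0.8664; 1.0862 1.1293]
AᵀP(A−BK) = [1.0668 0.5377; 0.5377 0.4003]
P' = Q + AᵀP(A−BK) = [9.0668 -5.4623; -5.4623 9.4003]
tr(P') = 18.4671


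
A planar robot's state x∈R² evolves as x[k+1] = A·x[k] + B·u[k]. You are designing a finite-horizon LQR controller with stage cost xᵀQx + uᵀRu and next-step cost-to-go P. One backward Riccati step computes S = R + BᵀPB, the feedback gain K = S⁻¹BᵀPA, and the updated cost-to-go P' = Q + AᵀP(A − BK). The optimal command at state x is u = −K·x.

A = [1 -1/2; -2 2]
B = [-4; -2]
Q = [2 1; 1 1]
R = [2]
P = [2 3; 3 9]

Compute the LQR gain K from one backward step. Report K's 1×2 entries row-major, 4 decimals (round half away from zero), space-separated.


0.3898 -0.4492

BᵀP = [-14.0000 -30.0000]
S = R + BᵀPB = [2] + [116.0000] = [118.0000]
BᵀPA = [46.0000 -53.0000]
K = S⁻¹·BᵀPA = [0.3898 -0.4492]
A−BK = [2.5593 -2.2966; -1.2203 1.1017]
AᵀP(A−BK) = [8.0678 -7.3390; -7.3390 6.6949]
P' = Q + AᵀP(A−BK) = [10.0678 -6.3390; -6.3390 7.6949]
tr(P') = 17.7627


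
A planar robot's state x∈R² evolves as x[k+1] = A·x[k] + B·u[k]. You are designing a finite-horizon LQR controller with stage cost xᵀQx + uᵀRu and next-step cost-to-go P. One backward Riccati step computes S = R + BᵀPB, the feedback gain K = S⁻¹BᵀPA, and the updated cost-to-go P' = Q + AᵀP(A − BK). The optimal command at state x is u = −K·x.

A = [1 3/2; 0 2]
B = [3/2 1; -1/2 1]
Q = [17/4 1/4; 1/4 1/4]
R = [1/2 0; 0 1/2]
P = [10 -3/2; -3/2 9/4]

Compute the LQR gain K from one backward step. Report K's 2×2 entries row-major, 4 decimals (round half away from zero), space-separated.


BᵀP = [15.7500 -3.3750; 8.5000 0.7500]
S = R + BᵀPB = [1/2 0; 0 1/2] + [25.3125 12.3750; 12.3750 9.2500] = [25.8125 12.3750; 12.3750 9.7500]
BᵀPA = [15.7500 16.8750; 8.5000 14.2500]
K = S⁻¹·BᵀPA = [0.4910 -0.1199; 0.2487 1.6137]
A−BK = [0.0149 0.0661; -0.0032 0.3264]
AᵀP(A−BK) = [0.1538 0.1717; 0.1717 1.5278]
P' = Q + AᵀP(A−BK) = [4.4038 0.4217; 0.4217 1.7778]
tr(P') = 6.1817

0.4910 -0.1199 0.2487 1.6137


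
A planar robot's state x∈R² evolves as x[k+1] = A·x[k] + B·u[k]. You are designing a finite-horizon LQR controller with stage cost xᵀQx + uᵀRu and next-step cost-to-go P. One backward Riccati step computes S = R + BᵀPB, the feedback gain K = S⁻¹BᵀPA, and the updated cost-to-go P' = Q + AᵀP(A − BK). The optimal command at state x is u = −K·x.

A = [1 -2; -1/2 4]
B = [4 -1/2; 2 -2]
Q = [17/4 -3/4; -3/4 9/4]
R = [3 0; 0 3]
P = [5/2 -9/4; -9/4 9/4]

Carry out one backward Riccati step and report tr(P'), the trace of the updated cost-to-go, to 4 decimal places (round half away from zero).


BᵀP = [5.5000 -4.5000; 3.2500 -3.3750]
S = R + BᵀPB = [3 0; 0 3] + [13.0000 6.2500; 6.2500 5.1250] = [16.0000 6.2500; 6.2500 8.1250]
BᵀPA = [7.7500 -29.0000; 4.9375 -20.0000]
K = S⁻¹·BᵀPA = [0.3531 -1.2165; 0.3361 -1.5258]
A−BK = [-0.2443 2.1031; -0.5340 3.3814]
AᵀP(A−BK) = [0.9166 -3.7887; -3.7887 16.2062]
P' = Q + AᵀP(A−BK) = [5.1666 -4.5387; -4.5387 18.4562]
tr(P') = 23.6228

23.6228


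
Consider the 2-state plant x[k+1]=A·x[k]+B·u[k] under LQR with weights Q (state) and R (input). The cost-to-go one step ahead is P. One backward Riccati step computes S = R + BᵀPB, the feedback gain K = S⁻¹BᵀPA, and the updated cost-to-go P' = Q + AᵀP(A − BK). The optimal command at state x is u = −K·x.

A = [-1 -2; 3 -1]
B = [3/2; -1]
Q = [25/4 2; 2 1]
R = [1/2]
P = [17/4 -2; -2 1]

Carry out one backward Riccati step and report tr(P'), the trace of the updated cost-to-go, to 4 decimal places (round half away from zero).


BᵀP = [8.3750 -4.0000]
S = R + BᵀPB = [1/2] + [16.5625] = [17.0625]
BᵀPA = [-20.3750 -12.7500]
K = S⁻¹·BᵀPA = [-1.1941 -0.7473]
A−BK = [0.7912 -0.8791; 1.8059 -1.7473]
AᵀP(A−BK) = [0.9194 0.2747; 0.2747 0.4725]
P' = Q + AᵀP(A−BK) = [7.1694 2.2747; 2.2747 1.4725]
tr(P') = 8.6419

8.6419


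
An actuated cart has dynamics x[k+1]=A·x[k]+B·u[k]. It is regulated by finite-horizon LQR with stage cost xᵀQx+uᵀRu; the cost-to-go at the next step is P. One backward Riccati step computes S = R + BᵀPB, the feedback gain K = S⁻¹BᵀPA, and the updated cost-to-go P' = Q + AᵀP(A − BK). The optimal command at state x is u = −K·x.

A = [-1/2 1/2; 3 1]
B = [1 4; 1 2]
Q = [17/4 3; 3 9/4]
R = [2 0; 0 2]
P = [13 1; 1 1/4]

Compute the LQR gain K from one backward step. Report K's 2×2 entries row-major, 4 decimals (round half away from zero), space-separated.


0.1054 0.0608 -0.0866 0.1231

BᵀP = [14.0000 1.2500; 54.0000 4.5000]
S = R + BᵀPB = [2 0; 0 2] + [15.2500 58.5000; 58.5000 225.0000] = [17.2500 58.5000; 58.5000 227.0000]
BᵀPA = [-3.2500 8.2500; -13.5000 31.5000]
K = S⁻¹·BᵀPA = [0.1054 0.0608; -0.0866 0.1231]
A−BK = [-0.2589 -0.0532; 3.0679 0.6930]
AᵀP(A−BK) = [1.6730 0.3594; 0.3594 0.1208]
P' = Q + AᵀP(A−BK) = [5.9230 3.3594; 3.3594 2.3708]
tr(P') = 8.2938


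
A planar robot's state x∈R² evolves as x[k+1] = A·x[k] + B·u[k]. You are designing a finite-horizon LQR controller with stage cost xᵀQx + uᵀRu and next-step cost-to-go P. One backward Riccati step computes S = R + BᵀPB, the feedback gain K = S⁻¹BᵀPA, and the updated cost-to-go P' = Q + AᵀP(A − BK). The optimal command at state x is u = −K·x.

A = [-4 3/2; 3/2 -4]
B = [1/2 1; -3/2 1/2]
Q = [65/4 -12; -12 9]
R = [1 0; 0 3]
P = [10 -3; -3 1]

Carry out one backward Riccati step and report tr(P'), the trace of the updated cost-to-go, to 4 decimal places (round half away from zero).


BᵀP = [9.5000 -3.0000; 8.5000 -2.5000]
S = R + BᵀPB = [1 0; 0 3] + [9.2500 8.0000; 8.0000 7.2500] = [10.2500 8.0000; 8.0000 10.2500]
BᵀPA = [-42.5000 26.2500; -37.7500 22.7500]
K = S⁻¹·BᵀPA = [-3.2542 2.1202; -1.1431 0.5647]
A−BK = [-1.2298 -0.1248; -2.8097 -1.1020]
AᵀP(A−BK) = [16.7960 -9.3227; -9.3227 5.9970]
P' = Q + AᵀP(A−BK) = [33.0460 -21.3227; -21.3227 14.9970]
tr(P') = 48.0430

48.0430


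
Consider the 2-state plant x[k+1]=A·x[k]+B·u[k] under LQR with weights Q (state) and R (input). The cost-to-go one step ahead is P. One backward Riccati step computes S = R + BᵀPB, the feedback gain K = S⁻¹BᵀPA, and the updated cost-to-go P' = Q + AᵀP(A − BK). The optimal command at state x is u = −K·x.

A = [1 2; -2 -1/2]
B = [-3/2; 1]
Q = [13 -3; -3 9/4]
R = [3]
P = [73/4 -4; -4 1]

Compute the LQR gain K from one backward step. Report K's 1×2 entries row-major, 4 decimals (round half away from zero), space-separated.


BᵀP = [-31.3750 7.0000]
S = R + BᵀPB = [3] + [54.0625] = [57.0625]
BᵀPA = [-45.3750 -66.2500]
K = S⁻¹·BᵀPA = [-0.7952 -1.1610]
A−BK = [-0.1928 0.2585; -1.2048 0.6610]
AᵀP(A−BK) = [2.1687 2.8193; 2.8193 4.3332]
P' = Q + AᵀP(A−BK) = [15.1687 -0.1807; -0.1807 6.5832]
tr(P') = 21.7519

-0.7952 -1.1610


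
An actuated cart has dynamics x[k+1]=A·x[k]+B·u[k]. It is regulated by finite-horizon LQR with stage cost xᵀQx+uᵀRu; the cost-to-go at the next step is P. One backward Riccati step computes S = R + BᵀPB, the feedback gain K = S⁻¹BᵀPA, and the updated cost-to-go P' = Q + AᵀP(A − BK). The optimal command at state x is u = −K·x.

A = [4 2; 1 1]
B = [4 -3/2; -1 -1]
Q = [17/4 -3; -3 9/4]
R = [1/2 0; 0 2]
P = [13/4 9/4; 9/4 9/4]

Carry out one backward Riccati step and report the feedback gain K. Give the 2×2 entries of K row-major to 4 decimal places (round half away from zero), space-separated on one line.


BᵀP = [10.7500 6.7500; -7.1250 -5.6250]
S = R + BᵀPB = [1/2 0; 0 2] + [36.2500 -22.8750; -22.8750 16.3125] = [36.7500 -22.8750; -22.8750 18.3125]
BᵀPA = [49.7500 28.2500; -34.1250 -19.8750]
K = S⁻¹·BᵀPA = [0.8712 0.4187; -0.7752 -0.5623]
A−BK = [-0.6477 -0.5183; 1.0960 0.8564]
AᵀP(A−BK) = [2.4531 1.7310; 1.7310 1.2459]
P' = Q + AᵀP(A−BK) = [6.7031 -1.2690; -1.2690 3.4959]
tr(P') = 10.1990

0.8712 0.4187 -0.7752 -0.5623


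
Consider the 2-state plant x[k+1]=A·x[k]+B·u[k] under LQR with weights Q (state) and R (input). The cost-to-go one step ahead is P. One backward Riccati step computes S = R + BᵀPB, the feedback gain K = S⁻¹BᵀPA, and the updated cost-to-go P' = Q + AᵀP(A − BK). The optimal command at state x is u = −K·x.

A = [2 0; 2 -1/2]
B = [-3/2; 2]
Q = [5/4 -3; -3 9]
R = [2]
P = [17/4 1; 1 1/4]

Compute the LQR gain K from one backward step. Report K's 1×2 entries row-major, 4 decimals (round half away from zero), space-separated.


BᵀP = [-4.3750 -1.0000]
S = R + BᵀPB = [2] + [4.5625] = [6.5625]
BᵀPA = [-10.7500 0.5000]
K = S⁻¹·BᵀPA = [-1.6381 0.0762]
A−BK = [-0.4571 0.1143; 5.2762 -0.6524]
AᵀP(A−BK) = [8.3905 -0.4310; -0.4310 0.0244]
P' = Q + AᵀP(A−BK) = [9.6405 -3.4310; -3.4310 9.0244]
tr(P') = 18.6649

-1.6381 0.0762


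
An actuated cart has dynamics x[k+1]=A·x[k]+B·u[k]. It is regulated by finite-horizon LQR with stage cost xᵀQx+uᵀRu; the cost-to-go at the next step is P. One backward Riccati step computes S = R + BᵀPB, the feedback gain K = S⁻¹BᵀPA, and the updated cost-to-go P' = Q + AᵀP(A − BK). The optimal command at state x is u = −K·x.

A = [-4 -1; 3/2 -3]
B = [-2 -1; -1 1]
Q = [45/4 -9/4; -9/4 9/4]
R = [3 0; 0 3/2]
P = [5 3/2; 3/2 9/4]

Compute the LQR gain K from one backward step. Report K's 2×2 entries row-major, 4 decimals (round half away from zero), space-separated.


BᵀP = [-11.5000 -5.2500; -3.5000 0.7500]
S = R + BᵀPB = [3 0; 0 3/2] + [28.2500 6.2500; 6.2500 4.2500] = [31.2500 6.2500; 6.2500 5.7500]
BᵀPA = [38.1250 27.2500; 15.1250 1.2500]
K = S⁻¹·BᵀPA = [0.8867 1.0587; 1.6667 -0.9333]
A−BK = [-0.5600 0.1840; 0.7200 -1.0080]
AᵀP(A−BK) = [8.0500 -0.6200; -0.6200 6.5680]
P' = Q + AᵀP(A−BK) = [19.3000 -2.8700; -2.8700 8.8180]
tr(P') = 28.1180

0.8867 1.0587 1.6667 -0.9333


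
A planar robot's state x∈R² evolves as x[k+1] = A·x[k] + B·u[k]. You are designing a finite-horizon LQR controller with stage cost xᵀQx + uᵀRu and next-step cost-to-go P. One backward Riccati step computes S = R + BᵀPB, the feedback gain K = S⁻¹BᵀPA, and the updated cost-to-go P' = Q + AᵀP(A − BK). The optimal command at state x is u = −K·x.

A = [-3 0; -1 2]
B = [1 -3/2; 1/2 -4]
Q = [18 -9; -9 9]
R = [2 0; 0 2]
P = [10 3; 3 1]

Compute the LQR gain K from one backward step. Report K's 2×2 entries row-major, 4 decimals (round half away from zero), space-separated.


BᵀP = [11.5000 3.5000; -27.0000 -8.5000]
S = R + BᵀPB = [2 0; 0 2] + [13.2500 -31.2500; -31.2500 74.5000] = [15.2500 -31.2500; -31.2500 76.5000]
BᵀPA = [-38.0000 7.0000; 89.5000 -17.0000]
K = S⁻¹·BᵀPA = [-0.5794 0.0224; 0.9332 -0.2131]
A−BK = [-1.0207 -0.3420; 3.0227 1.1365]
AᵀP(A−BK) = [3.4568 -0.0789; -0.0789 0.2210]
P' = Q + AᵀP(A−BK) = [21.4568 -9.0789; -9.0789 9.2210]
tr(P') = 30.6777

-0.5794 0.0224 0.9332 -0.2131


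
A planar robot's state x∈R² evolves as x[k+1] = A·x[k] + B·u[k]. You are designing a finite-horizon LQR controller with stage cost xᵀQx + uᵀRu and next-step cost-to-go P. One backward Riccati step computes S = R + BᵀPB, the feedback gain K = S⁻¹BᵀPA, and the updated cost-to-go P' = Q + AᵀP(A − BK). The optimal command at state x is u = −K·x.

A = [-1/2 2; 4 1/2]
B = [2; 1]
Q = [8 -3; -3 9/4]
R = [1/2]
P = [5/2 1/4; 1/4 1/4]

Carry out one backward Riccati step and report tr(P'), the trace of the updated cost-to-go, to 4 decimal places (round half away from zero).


14.3604

BᵀP = [5.2500 0.7500]
S = R + BᵀPB = [1/2] + [11.2500] = [11.7500]
BᵀPA = [0.3750 10.8750]
K = S⁻¹·BᵀPA = [0.0319 0.9255]
A−BK = [-0.5638 0.1489; 3.9681 -0.4255]
AᵀP(A−BK) = [3.6130 -0.4096; -0.4096 0.4973]
P' = Q + AᵀP(A−BK) = [11.6130 -3.4096; -3.4096 2.7473]
tr(P') = 14.3604


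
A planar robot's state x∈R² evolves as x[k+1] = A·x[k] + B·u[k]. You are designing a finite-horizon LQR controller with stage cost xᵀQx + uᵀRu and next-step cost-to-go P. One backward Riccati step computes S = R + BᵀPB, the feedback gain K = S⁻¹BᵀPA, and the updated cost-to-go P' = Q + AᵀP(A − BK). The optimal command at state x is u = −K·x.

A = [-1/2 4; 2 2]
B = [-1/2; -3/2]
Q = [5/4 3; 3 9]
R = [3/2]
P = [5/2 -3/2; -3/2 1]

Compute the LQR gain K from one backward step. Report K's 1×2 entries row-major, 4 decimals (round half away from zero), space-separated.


-0.9412 1.1765

BᵀP = [1.0000 -0.7500]
S = R + BᵀPB = [3/2] + [0.6250] = [2.1250]
BᵀPA = [-2.0000 2.5000]
K = S⁻¹·BᵀPA = [-0.9412 1.1765]
A−BK = [-0.9706 4.5882; 0.5882 3.7647]
AᵀP(A−BK) = [5.7426 -9.1471; -9.1471 17.0588]
P' = Q + AᵀP(A−BK) = [6.9926 -6.1471; -6.1471 26.0588]
tr(P') = 33.0515


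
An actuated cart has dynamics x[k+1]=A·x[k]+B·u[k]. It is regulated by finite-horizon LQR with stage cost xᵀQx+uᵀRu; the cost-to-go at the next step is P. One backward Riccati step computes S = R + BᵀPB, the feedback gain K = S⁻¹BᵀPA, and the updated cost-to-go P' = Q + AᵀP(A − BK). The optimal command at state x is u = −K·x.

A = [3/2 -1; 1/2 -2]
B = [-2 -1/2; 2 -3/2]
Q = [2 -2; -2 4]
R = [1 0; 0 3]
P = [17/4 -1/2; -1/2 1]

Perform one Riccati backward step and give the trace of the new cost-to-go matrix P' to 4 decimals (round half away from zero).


10.7518

BᵀP = [-9.5000 3.0000; -1.3750 -1.2500]
S = R + BᵀPB = [1 0; 0 3] + [25.0000 0.2500; 0.2500 2.5625] = [26.0000 0.2500; 0.2500 5.5625]
BᵀPA = [-12.7500 3.5000; -2.6875 3.8750]
K = S⁻¹·BᵀPA = [-0.4859 0.1280; -0.4613 0.6909]
A−BK = [0.2974 -0.3986; 0.7799 -1.2196]
AᵀP(A−BK) = [1.6269 -2.1366; -2.1366 3.1249]
P' = Q + AᵀP(A−BK) = [3.6269 -4.1366; -4.1366 7.1249]
tr(P') = 10.7518


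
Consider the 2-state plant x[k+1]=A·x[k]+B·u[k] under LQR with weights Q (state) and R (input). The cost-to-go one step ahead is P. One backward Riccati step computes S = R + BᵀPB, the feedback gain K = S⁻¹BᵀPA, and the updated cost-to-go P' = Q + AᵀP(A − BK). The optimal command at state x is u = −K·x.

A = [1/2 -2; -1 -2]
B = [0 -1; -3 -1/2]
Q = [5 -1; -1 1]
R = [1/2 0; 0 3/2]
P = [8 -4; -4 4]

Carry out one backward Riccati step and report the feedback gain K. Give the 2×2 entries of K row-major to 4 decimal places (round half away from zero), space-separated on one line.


0.4323 0.2385 -0.3702 1.4509

BᵀP = [12.0000 -12.0000; -6.0000 2.0000]
S = R + BᵀPB = [1/2 0; 0 3/2] + [36.0000 -6.0000; -6.0000 5.0000] = [36.5000 -6.0000; -6.0000 6.5000]
BᵀPA = [18.0000 0.0000; -5.0000 8.0000]
K = S⁻¹·BᵀPA = [0.4323 0.2385; -0.3702 1.4509]
A−BK = [0.1298 -0.5491; 0.1118 -0.5590]
AᵀP(A−BK) = [0.3677 -1.0385; -1.0385 4.3925]
P' = Q + AᵀP(A−BK) = [5.3677 -2.0385; -2.0385 5.3925]
tr(P') = 10.7602


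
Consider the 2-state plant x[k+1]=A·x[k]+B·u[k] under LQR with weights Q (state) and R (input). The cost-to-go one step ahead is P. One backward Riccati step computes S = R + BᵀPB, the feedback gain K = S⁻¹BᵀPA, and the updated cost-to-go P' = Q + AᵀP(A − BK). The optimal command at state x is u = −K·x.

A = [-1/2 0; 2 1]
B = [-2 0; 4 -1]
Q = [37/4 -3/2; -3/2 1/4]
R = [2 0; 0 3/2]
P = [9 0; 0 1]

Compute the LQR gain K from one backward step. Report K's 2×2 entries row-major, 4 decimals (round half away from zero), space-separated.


0.2899 0.0504 -0.3361 -0.3193

BᵀP = [-18.0000 4.0000; 0.0000 -1.0000]
S = R + BᵀPB = [2 0; 0 3/2] + [52.0000 -4.0000; -4.0000 1.0000] = [54.0000 -4.0000; -4.0000 2.5000]
BᵀPA = [17.0000 4.0000; -2.0000 -1.0000]
K = S⁻¹·BᵀPA = [0.2899 0.0504; -0.3361 -0.3193]
A−BK = [0.0798 0.1008; 0.5042 0.4790]
AᵀP(A−BK) = [0.6492 0.5042; 0.5042 0.4790]
P' = Q + AᵀP(A−BK) = [9.8992 -0.9958; -0.9958 0.7290]
tr(P') = 10.6282


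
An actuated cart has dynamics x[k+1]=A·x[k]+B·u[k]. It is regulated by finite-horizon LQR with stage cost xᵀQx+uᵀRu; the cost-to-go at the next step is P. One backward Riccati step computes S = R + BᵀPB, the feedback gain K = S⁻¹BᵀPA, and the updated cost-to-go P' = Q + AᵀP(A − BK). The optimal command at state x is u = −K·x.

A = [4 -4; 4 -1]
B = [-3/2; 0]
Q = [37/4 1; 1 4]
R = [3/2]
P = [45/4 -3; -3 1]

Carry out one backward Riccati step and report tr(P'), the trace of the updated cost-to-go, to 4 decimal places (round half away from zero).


30.8374

BᵀP = [-16.8750 4.5000]
S = R + BᵀPB = [3/2] + [25.3125] = [26.8125]
BᵀPA = [-49.5000 63.0000]
K = S⁻¹·BᵀPA = [-1.8462 2.3497]
A−BK = [1.2308 -0.4755; 4.0000 -1.0000]
AᵀP(A−BK) = [8.6154 -7.6923; -7.6923 8.9720]
P' = Q + AᵀP(A−BK) = [17.8654 -6.6923; -6.6923 12.9720]
tr(P') = 30.8374


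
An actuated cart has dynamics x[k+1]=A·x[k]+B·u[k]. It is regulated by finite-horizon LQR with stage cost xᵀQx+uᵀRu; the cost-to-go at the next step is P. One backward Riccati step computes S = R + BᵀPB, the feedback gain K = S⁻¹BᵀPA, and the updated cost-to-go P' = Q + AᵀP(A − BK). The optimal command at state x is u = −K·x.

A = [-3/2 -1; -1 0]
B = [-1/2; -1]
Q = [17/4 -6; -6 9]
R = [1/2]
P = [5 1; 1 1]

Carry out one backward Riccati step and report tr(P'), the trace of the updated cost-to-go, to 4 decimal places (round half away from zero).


18.0833

BᵀP = [-3.5000 -1.5000]
S = R + BᵀPB = [1/2] + [3.2500] = [3.7500]
BᵀPA = [6.7500 3.5000]
K = S⁻¹·BᵀPA = [1.8000 0.9333]
A−BK = [-0.6000 -0.5333; 0.8000 0.9333]
AᵀP(A−BK) = [3.1000 2.2000; 2.2000 1.7333]
P' = Q + AᵀP(A−BK) = [7.3500 -3.8000; -3.8000 10.7333]
tr(P') = 18.0833


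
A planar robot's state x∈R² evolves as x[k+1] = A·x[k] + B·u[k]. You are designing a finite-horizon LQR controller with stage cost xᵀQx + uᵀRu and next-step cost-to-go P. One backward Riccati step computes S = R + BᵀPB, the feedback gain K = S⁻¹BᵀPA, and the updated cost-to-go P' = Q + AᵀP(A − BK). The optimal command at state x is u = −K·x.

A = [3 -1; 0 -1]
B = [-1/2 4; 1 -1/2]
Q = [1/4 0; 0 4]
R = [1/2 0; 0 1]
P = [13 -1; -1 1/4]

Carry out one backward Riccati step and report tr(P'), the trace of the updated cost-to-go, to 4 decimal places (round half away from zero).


5.0543

BᵀP = [-7.5000 0.7500; 52.5000 -4.1250]
S = R + BᵀPB = [1/2 0; 0 1] + [4.5000 -30.3750; -30.3750 212.0625] = [5.0000 -30.3750; -30.3750 213.0625]
BᵀPA = [-22.5000 6.7500; 157.5000 -48.3750]
K = S⁻¹·BᵀPA = [-0.0690 -0.2188; 0.7294 -0.2582]
A−BK = [0.0480 -0.0764; 0.4337 -0.9103]
AᵀP(A−BK) = [0.5697 -0.2504; -0.2504 0.2346]
P' = Q + AᵀP(A−BK) = [0.8197 -0.2504; -0.2504 4.2346]
tr(P') = 5.0543


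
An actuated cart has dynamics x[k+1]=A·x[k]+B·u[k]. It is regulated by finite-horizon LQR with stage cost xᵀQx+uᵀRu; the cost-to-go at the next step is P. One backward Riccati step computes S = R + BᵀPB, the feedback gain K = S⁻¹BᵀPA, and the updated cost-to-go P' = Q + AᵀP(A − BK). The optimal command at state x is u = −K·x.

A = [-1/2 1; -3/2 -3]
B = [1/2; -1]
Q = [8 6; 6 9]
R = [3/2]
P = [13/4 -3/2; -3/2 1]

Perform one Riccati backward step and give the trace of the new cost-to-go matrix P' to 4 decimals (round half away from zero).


24.2532

BᵀP = [3.1250 -1.7500]
S = R + BᵀPB = [3/2] + [3.3125] = [4.8125]
BᵀPA = [1.0625 8.3750]
K = S⁻¹·BᵀPA = [0.2208 1.7403]
A−BK = [-0.6104 0.1299; -1.2792 -1.2597]
AᵀP(A−BK) = [0.5779 1.0260; 1.0260 6.6753]
P' = Q + AᵀP(A−BK) = [8.5779 7.0260; 7.0260 15.6753]
tr(P') = 24.2532


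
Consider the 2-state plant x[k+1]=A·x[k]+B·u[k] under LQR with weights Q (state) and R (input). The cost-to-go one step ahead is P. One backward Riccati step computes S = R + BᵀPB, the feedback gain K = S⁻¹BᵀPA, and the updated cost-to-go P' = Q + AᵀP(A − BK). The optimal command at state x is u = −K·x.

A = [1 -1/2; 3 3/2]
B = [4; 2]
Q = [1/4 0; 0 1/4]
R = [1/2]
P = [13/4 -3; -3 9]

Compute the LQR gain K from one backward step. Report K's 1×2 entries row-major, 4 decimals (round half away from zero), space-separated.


BᵀP = [7.0000 6.0000]
S = R + BᵀPB = [1/2] + [40.0000] = [40.5000]
BᵀPA = [25.0000 5.5000]
K = S⁻¹·BᵀPA = [0.6173 0.1358]
A−BK = [-1.4691 -1.0432; 1.7654 1.2284]
AᵀP(A−BK) = [50.8179 35.4799; 35.4799 24.8156]
P' = Q + AᵀP(A−BK) = [51.0679 35.4799; 35.4799 25.0656]
tr(P') = 76.1335

0.6173 0.1358


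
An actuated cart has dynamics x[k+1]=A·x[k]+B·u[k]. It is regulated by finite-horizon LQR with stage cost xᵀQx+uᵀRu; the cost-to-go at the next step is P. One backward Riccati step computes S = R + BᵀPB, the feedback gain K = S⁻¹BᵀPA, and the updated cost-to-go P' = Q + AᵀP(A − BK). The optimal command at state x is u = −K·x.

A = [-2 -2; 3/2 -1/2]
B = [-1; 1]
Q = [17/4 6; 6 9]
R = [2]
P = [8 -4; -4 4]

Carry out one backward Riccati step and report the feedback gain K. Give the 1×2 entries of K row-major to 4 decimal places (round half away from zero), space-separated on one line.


BᵀP = [-12.0000 8.0000]
S = R + BᵀPB = [2] + [20.0000] = [22.0000]
BᵀPA = [36.0000 20.0000]
K = S⁻¹·BᵀPA = [1.6364 0.9091]
A−BK = [-0.3636 -1.0909; -0.1364 -1.4091]
AᵀP(A−BK) = [6.0909 4.2727; 4.2727 6.8182]
P' = Q + AᵀP(A−BK) = [10.3409 10.2727; 10.2727 15.8182]
tr(P') = 26.1591

1.6364 0.9091


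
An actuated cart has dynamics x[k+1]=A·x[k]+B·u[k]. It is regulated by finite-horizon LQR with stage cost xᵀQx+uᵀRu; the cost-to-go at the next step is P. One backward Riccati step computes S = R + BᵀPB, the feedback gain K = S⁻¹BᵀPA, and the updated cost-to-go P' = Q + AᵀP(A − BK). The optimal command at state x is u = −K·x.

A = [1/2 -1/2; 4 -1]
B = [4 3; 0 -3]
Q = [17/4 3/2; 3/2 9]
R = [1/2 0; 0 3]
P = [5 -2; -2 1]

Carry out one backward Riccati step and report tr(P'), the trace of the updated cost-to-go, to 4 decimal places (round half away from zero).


15.4138

BᵀP = [20.0000 -8.0000; 21.0000 -9.0000]
S = R + BᵀPB = [1/2 0; 0 3] + [80.0000 84.0000; 84.0000 90.0000] = [80.5000 84.0000; 84.0000 93.0000]
BᵀPA = [-22.0000 -2.0000; -25.5000 -1.5000]
K = S⁻¹·BᵀPA = [0.2230 -0.1394; -0.4756 0.1098]
A−BK = [1.0348 -0.2718; 2.5732 -0.6707]
AᵀP(A−BK) = [2.0279 -0.5174; -0.5174 0.1359]
P' = Q + AᵀP(A−BK) = [6.2779 0.9826; 0.9826 9.1359]
tr(P') = 15.4138


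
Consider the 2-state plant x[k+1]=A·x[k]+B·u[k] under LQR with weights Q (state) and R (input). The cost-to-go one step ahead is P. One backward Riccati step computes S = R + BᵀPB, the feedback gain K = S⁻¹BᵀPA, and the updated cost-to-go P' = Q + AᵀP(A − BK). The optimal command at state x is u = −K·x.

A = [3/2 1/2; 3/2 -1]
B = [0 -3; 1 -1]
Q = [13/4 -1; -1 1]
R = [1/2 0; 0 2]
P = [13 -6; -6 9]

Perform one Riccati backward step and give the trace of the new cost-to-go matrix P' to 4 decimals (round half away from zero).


BᵀP = [-6.0000 9.0000; -33.0000 9.0000]
S = R + BᵀPB = [1/2 0; 0 2] + [9.0000 9.0000; 9.0000 90.0000] = [9.5000 9.0000; 9.0000 92.0000]
BᵀPA = [4.5000 -12.0000; -36.0000 -25.5000]
K = S⁻¹·BᵀPA = [0.9306 -1.1028; -0.4823 -0.1693]
A−BK = [0.0530 -0.0079; 0.0870 -0.0665]
AᵀP(A−BK) = [0.9477 -0.3821; -0.3821 0.6997]
P' = Q + AᵀP(A−BK) = [4.1977 -1.3821; -1.3821 1.6997]
tr(P') = 5.8974

5.8974
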